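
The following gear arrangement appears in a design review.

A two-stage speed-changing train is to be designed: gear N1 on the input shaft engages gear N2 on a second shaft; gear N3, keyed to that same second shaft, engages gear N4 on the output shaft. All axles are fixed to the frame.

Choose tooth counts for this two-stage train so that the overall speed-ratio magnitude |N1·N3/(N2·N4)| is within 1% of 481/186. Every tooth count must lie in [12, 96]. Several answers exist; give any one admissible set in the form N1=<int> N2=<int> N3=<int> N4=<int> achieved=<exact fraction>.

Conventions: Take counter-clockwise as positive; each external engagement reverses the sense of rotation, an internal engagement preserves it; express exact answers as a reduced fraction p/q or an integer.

topology: fixed-axis compound train — 2 stages, target 481/186
target = 481/186 in lowest terms: an exact hit needs N1·N3 = k·481 and N2·N4 = k·186 for one integer k, every count in [12, 96]; additionally prefer no 1:1 stage (N1 ≠ N2, N3 ≠ N4)
k = 1: no 1:1-free in-range split of k·481 and k·186 into factor pairs; take k = 2
k = 2: N1·N3 = 962 = 13·74, N2·N4 = 372 = 12·31
achieved = 13·74/(12·31) = 481/186; |achieved − target| = 0 ≤ 481/18600 ✓

N1=13 N2=12 N3=74 N4=31 achieved=481/186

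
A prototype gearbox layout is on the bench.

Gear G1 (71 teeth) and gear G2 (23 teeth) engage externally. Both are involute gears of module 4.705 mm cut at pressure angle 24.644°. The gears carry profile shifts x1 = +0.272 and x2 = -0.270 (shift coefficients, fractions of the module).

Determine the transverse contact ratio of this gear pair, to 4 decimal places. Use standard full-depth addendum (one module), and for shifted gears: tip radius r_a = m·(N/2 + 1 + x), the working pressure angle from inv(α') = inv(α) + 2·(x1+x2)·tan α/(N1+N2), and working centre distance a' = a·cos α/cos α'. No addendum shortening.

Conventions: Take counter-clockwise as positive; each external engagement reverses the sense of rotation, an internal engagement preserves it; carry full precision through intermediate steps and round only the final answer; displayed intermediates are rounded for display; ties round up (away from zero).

topology: single-mesh involute geometry — m = 4.705, 71T/23T pair
base radii: r_b1 = 151.813994, r_b2 = 49.179181
tip radii: r_a1 = 173.012260, r_a2 = 57.542150
inv(α') = inv(24.644°) + 2·(+0.272-0.270)·tan α/(71+23) = 0.02866557  ⇒  α' = 24.64931°
a' = a·cos α / cos α' = 221.1350·cos 24.644°/cos 24.64931° = 221.144409
action lengths: √(r_a1²−r_b1²) = 82.980440, √(r_a2²−r_b2²) = 29.874858
base pitch p_b = π·m·cos α = 13.434866
CR = (82.980440 + 29.874858 − 221.144409·sin 24.64931°)/13.434866 = 1.535118
contact ratio ≈ 1.5351

1.5351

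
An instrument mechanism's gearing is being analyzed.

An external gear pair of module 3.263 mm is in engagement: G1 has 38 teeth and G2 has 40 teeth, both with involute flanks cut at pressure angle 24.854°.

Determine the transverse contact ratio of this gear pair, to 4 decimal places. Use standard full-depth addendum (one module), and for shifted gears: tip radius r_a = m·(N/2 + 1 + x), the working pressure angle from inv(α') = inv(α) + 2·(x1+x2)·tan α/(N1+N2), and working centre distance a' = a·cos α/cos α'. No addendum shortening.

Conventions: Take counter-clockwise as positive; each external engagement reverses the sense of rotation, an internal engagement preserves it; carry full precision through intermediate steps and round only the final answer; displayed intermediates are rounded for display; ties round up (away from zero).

1.5129

topology: single-mesh involute geometry — m = 3.263, 38T/40T pair
base radii: r_b1 = 56.254946, r_b2 = 59.215733
tip radii: r_a1 = 65.260000, r_a2 = 68.523000
no profile shift: α' = α, a' = a
action lengths: √(r_a1²−r_b1²) = 33.079429, √(r_a2²−r_b2²) = 34.480407
base pitch p_b = π·m·cos α = 9.301586
CR = (33.079429 + 34.480407 − 127.257000·sin 24.85400°)/9.301586 = 1.512943
contact ratio ≈ 1.5129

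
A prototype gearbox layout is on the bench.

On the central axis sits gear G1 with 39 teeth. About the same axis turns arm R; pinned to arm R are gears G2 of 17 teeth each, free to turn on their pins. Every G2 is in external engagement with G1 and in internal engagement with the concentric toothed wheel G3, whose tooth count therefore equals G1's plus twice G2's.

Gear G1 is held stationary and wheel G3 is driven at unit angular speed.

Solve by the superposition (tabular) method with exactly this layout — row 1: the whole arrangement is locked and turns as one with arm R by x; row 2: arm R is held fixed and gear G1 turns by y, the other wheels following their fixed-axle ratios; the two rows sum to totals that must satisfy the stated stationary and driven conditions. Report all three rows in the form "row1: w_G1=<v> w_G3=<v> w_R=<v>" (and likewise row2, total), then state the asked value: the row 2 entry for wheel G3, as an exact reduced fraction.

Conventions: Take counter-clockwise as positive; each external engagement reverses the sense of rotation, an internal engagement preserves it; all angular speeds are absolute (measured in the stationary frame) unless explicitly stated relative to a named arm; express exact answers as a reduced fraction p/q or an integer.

planetary set (39T centre, 17T on arm, 73T internal) — Willis relation
row 1 — lock + rotate with arm: ω_sun = ω_ring = ω_arm = x
row 2 — arm fixed, fixed-axis ratios: sun y, ring −(39/73)·y, arm 0
boundary: total ω_sun = x + y = 0 and total ω_ring = x − (39/73)·y = 1  ⇒  y = -73/112, x = 73/112
row 2 ring = −(39/73)·(-73/112) = 39/112
totals (row 1 + row 2): sun 73/112 + (-73/112) = 0, ring 73/112 + 39/112 = 1, arm 73/112 + 0 = 73/112
asked cell (row2, ring) = 39/112

row1: w_G1=73/112 w_G3=73/112 w_R=73/112
row2: w_G1=-73/112 w_G3=39/112 w_R=0
total: w_G1=0 w_G3=1 w_R=73/112
asked value: 39/112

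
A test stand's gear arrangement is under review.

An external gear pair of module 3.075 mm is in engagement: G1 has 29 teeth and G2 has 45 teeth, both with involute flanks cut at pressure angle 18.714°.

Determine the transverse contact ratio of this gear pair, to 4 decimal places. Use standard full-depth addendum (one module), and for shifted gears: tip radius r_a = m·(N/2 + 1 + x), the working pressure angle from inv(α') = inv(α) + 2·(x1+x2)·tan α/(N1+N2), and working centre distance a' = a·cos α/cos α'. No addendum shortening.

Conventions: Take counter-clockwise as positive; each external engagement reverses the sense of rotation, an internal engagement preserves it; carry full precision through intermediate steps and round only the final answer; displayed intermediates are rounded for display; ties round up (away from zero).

1.7544

recognized (one external pair, fixed centres): single-mesh tooth geometry, m = 3.075, N1 = 29, N2 = 45
base radii: r_b1 = 42.230244, r_b2 = 65.529689
tip radii: r_a1 = 47.662500, r_a2 = 72.262500
no profile shift: α' = α, a' = a
action lengths: √(r_a1²−r_b1²) = 22.097973, √(r_a2²−r_b2²) = 30.458640
base pitch p_b = π·m·cos α = 9.149671
CR = (22.097973 + 30.458640 − 113.775000·sin 18.71400°)/9.149671 = 1.754439
contact ratio ≈ 1.7544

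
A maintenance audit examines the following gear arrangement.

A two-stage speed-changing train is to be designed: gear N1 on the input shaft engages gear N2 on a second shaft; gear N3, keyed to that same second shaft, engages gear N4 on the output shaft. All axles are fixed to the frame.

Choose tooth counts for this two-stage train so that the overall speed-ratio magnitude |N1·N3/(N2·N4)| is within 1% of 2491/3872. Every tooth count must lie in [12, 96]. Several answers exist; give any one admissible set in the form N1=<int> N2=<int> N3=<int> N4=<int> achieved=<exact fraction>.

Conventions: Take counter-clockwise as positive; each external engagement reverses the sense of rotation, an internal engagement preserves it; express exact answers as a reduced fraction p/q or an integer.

design class (target 2491/3872): fixed-axis compound train
target = 2491/3872 in lowest terms: an exact hit needs N1·N3 = k·2491 and N2·N4 = k·3872 for one integer k, every count in [12, 96]; additionally prefer no 1:1 stage (N1 ≠ N2, N3 ≠ N4)
k = 1: N1·N3 = 2491 = 47·53, N2·N4 = 3872 = 44·88
achieved = 47·53/(44·88) = 2491/3872; |achieved − target| = 0 ≤ 2491/387200 ✓

N1=47 N2=44 N3=53 N4=88 achieved=2491/3872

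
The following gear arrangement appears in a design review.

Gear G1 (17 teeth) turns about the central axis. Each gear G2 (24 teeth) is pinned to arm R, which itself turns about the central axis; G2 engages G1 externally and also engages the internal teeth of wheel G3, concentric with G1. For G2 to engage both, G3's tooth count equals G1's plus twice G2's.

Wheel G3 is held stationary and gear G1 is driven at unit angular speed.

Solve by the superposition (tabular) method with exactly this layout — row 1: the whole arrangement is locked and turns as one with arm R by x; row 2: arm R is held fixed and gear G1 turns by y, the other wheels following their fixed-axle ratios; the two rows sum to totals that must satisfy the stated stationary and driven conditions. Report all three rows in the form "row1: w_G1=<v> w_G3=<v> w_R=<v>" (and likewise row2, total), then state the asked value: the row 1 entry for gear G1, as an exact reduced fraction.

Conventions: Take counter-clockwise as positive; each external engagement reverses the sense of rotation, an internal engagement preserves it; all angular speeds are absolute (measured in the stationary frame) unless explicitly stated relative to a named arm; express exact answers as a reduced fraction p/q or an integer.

row1: w_G1=17/82 w_G3=17/82 w_R=17/82
row2: w_G1=65/82 w_G3=-17/82 w_R=0
total: w_G1=1 w_G3=0 w_R=17/82
asked value: 17/82

recognized (axles ride arm R): planetary set, 17/24/65 teeth
superposition row 1 [locked train]: every member turns x
row 2 (arm held, sun turns y): ω_ring = −(17/65)·y, ω_arm = 0
boundary: total ω_ring = x − (17/65)·y = 0 and total ω_sun = x + y = 1  ⇒  y = 65/82, x = 17/82
row 2 ring = −(17/65)·65/82 = -17/82
totals (row 1 + row 2): sun 17/82 + 65/82 = 1, ring 17/82 + (-17/82) = 0, arm 17/82 + 0 = 17/82
asked cell (row1, sun) = 17/82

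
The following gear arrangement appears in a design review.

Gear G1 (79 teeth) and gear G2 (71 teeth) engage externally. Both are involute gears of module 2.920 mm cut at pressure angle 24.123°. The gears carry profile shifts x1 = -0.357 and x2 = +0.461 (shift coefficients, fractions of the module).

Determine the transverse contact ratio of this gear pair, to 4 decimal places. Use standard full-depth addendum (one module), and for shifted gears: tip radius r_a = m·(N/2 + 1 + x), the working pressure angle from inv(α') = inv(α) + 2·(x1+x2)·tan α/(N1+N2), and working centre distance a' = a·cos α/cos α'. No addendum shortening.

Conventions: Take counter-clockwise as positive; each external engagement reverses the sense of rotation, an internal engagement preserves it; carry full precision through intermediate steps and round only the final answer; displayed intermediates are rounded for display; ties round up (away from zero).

1.5835

class = single-mesh tooth geometry [involute pair 79T × 71T, m = 2.920]
base radii: r_b1 = 105.267380, r_b2 = 94.607392
tip radii: r_a1 = 117.217560, r_a2 = 107.926120
inv(α') = inv(24.123°) + 2·(-0.357+0.461)·tan α/(79+71) = 0.02739863  ⇒  α' = 24.29897°
a' = a·cos α / cos α' = 219.0000·cos 24.123°/cos 24.29897° = 219.302641
action lengths: √(r_a1²−r_b1²) = 51.562924, √(r_a2²−r_b2²) = 51.937354
base pitch p_b = π·m·cos α = 8.372335
CR = (51.562924 + 51.937354 − 219.302641·sin 24.29897°)/8.372335 = 1.583512
contact ratio ≈ 1.5835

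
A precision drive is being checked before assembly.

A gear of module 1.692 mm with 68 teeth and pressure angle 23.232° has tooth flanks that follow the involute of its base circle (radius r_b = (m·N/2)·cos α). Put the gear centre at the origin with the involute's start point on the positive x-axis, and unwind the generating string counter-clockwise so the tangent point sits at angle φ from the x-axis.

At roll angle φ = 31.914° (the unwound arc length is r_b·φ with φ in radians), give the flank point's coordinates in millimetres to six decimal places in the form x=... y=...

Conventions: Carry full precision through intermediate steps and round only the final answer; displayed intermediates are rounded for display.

recognized (one wheel, involute flank): single-mesh tooth geometry, m = 1.692, N = 68
pitch radius r_p = m·N/2 = 1.692·68/2 = 57.528000
base radius r_b = r_p·cos α = 57.528000·cos 23.232° = 52.863352
roll angle φ = 31.914° = 0.55700438 rad
x = r_b·(cos φ + φ·sin φ) = 60.438699
y = r_b·(sin φ − φ·cos φ) = 2.951718

x=60.438699 y=2.951718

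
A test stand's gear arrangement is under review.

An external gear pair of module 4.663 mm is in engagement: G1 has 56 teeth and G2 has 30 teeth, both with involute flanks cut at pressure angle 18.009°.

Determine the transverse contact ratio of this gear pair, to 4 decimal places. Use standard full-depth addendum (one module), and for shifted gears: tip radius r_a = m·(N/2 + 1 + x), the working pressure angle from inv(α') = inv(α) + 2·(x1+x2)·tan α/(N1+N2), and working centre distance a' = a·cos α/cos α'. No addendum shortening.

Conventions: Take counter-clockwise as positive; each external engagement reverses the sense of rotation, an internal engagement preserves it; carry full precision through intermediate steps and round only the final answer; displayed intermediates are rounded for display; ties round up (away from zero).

1.8203

recognized (one external pair, fixed centres): single-mesh tooth geometry, m = 4.663, N1 = 56, N2 = 30
base radii: r_b1 = 124.167404, r_b2 = 66.518252
tip radii: r_a1 = 135.227000, r_a2 = 74.608000
no profile shift: α' = α, a' = a
action lengths: √(r_a1²−r_b1²) = 53.561155, √(r_a2²−r_b2²) = 33.788693
base pitch p_b = π·m·cos α = 13.931550
CR = (53.561155 + 33.788693 − 200.509000·sin 18.00900°)/13.931550 = 1.820272
contact ratio ≈ 1.8203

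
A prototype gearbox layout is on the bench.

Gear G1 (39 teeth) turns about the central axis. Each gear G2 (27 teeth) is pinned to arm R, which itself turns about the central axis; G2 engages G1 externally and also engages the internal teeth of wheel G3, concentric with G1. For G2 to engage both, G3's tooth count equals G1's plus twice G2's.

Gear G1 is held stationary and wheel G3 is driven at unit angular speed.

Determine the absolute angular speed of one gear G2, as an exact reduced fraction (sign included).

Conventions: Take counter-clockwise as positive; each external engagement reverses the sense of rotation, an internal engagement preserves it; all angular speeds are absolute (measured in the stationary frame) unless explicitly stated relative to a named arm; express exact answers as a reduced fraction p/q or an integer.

planetary set (39T centre, 27T on arm, 93T internal) — Willis relation
ring teeth: 39 + 2·27 = 93
39(ω_sun−ω_arm) = −93(ω_ring−ω_arm),  ω_sun = 0, ω_ring = 1
39(0−ω_arm) = −93(1−ω_arm)  ⇒  132·ω_arm = 93  ⇒  ω_arm = 31/44
sun–planet mesh: 39·(0−31/44) = −27·(ω_p−ω_arm)  ⇒  ω_p−ω_arm = 403/396
ω_p = 31/44 + 403/396 = 31/18
exact speed ratio = 31/18

31/18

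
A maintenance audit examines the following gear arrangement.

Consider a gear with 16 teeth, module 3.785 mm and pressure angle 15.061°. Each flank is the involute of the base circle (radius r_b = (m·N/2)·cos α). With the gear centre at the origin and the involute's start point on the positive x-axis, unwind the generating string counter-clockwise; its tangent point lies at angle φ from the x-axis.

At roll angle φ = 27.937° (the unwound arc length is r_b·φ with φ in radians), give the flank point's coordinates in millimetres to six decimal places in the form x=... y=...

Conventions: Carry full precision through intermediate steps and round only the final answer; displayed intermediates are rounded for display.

x=32.511834 y=1.103228

topology: single-mesh involute geometry — m = 3.785, N = 16
pitch radius r_p = m·N/2 = 3.785·16/2 = 30.280000
base radius r_b = r_p·cos α = 30.280000·cos 15.061° = 29.239874
roll angle φ = 27.937° = 0.48759263 rad
x = r_b·(cos φ + φ·sin φ) = 32.511834
y = r_b·(sin φ − φ·cos φ) = 1.103228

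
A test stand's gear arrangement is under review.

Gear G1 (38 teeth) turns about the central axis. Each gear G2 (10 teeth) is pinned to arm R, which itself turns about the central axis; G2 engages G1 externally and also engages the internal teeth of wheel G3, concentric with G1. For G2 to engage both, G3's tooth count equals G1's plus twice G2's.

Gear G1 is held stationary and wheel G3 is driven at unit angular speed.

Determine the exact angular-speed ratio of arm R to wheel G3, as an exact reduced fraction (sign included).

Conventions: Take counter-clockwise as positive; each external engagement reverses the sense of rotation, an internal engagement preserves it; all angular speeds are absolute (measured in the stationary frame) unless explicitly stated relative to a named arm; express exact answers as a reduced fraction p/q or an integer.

29/48

topology: planetary set — G1 38T / G2 10T / G3 58T, arm = carrier (Willis)
ring teeth: 38 + 2·10 = 58
38(ω_sun−ω_arm) = −58(ω_ring−ω_arm),  ω_sun = 0, ω_ring = 1
38(0−ω_arm) = −58(1−ω_arm)  ⇒  96·ω_arm = 58  ⇒  ω_arm = 29/48
ω_out/ω_in = 29/48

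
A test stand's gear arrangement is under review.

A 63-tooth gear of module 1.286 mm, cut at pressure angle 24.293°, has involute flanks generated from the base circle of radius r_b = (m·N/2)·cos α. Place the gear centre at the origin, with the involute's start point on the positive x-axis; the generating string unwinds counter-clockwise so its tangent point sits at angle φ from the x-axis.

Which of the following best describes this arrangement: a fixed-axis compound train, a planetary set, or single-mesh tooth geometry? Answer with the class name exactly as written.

single-mesh tooth geometry

recognized (one wheel, involute flank): single-mesh tooth geometry, m = 1.286, N = 63
classification: single-mesh tooth geometry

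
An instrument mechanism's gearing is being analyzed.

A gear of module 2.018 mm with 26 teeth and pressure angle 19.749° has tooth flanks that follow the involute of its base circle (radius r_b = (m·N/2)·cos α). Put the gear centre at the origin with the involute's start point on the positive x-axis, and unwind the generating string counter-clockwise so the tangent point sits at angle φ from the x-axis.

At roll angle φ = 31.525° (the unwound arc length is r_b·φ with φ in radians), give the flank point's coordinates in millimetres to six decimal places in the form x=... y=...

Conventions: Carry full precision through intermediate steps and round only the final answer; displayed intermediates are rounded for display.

x=28.150253 y=1.329870

single-mesh involute tooth geometry (26T wheel at module 2.018)
pitch radius r_p = m·N/2 = 2.018·26/2 = 26.234000
base radius r_b = r_p·cos α = 26.234000·cos 19.749° = 24.690966
roll angle φ = 31.525° = 0.55021505 rad
x = r_b·(cos φ + φ·sin φ) = 28.150253
y = r_b·(sin φ − φ·cos φ) = 1.329870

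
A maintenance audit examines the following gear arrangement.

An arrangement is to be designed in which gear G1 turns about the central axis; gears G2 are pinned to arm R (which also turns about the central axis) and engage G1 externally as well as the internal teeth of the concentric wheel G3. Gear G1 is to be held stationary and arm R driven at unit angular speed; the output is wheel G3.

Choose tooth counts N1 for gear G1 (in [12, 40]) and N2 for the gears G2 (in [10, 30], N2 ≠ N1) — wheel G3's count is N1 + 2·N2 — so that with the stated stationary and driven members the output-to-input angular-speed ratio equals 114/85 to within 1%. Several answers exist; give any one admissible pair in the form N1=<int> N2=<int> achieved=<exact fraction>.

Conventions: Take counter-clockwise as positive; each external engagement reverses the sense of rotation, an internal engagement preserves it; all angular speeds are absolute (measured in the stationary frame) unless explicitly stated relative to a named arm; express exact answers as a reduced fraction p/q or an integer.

topology: planetary set — design target 114/85, arm = carrier (Willis)
Willis with ω_sun = 0: ω_ring/ω_arm = (N1+N3)/N3; set equal to 114/85  ⇒  N3/N1 = 1/(114/85 − 1) = 85/29
N3 = N1 + 2·N2  ⇒  N2/N1 = (N3/N1 − 1)/2 = (85/29 − 1)/2 = 28/29
smallest multiple with N1 ≥ 12 and N2 ≥ 10: k = 1  ⇒  N1 = 1·29 = 29, N2 = 1·28 = 28 (N1 ≤ 40, N2 ≤ 30, N2 ≠ N1 ✓), N3 = 29 + 2·28 = 85
check: (N1+N3)/N3 with N1 = 29, N3 = 85 gives 114/85; |achieved − target| = 0 ≤ 57/4250 ✓

N1=29 N2=28 achieved=114/85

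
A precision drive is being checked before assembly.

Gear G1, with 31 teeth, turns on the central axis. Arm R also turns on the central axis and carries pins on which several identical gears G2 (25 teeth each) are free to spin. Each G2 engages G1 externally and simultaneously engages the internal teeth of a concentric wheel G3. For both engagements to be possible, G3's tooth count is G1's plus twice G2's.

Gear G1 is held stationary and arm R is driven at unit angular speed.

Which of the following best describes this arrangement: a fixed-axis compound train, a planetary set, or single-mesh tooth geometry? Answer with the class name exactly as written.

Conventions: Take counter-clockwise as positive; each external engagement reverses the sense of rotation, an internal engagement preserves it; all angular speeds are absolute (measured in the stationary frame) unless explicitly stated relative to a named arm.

planetary set

topology: planetary set — G1 31T / G2 25T / G3 81T, arm = carrier (Willis)
classification: planetary set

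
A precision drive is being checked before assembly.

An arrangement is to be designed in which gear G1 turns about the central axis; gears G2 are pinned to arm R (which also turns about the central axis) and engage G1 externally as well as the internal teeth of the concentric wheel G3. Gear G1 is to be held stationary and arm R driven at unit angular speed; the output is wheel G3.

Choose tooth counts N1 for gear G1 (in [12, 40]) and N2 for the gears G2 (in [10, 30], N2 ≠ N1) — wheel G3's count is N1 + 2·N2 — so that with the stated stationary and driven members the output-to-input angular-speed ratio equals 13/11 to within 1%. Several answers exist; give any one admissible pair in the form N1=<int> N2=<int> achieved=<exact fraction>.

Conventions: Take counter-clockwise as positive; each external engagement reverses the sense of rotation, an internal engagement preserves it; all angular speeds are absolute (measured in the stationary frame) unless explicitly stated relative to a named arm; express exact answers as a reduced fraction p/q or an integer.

class = planetary set [ratio 13/11 wanted; Willis about the carrier]
Willis with ω_sun = 0: ω_ring/ω_arm = (N1+N3)/N3; set equal to 13/11  ⇒  N3/N1 = 1/(13/11 − 1) = 11/2
N3 = N1 + 2·N2  ⇒  N2/N1 = (N3/N1 − 1)/2 = (11/2 − 1)/2 = 9/4
smallest multiple with N1 ≥ 12 and N2 ≥ 10: k = 3  ⇒  N1 = 3·4 = 12, N2 = 3·9 = 27 (N1 ≤ 40, N2 ≤ 30, N2 ≠ N1 ✓), N3 = 12 + 2·27 = 66
check: (N1+N3)/N3 with N1 = 12, N3 = 66 gives 13/11; |achieved − target| = 0 ≤ 13/1100 ✓

N1=12 N2=27 achieved=13/11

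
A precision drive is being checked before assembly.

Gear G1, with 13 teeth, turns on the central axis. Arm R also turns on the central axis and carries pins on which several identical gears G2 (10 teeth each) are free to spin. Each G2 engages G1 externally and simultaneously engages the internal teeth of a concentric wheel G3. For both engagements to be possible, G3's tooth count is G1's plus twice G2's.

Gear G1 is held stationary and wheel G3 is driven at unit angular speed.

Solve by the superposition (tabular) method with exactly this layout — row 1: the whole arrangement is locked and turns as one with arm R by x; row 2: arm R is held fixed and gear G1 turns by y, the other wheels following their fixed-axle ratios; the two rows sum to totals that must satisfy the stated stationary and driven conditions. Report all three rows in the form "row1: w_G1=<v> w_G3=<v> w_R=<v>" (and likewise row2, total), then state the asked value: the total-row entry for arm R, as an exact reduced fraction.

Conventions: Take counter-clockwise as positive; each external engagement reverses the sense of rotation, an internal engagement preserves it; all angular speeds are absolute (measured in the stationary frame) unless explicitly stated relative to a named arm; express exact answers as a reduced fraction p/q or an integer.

recognized (axles ride arm R): planetary set, 13/10/33 teeth
row 1 (train locked, turned with arm): all members turn x
row 2 (arm held, sun turns y): ω_ring = −(13/33)·y, ω_arm = 0
boundary: total ω_sun = x + y = 0 and total ω_ring = x − (13/33)·y = 1  ⇒  y = -33/46, x = 33/46
row 2 ring = −(13/33)·(-33/46) = 13/46
totals (row 1 + row 2): sun 33/46 + (-33/46) = 0, ring 33/46 + 13/46 = 1, arm 33/46 + 0 = 33/46
asked cell (total, arm) = 33/46

row1: w_G1=33/46 w_G3=33/46 w_R=33/46
row2: w_G1=-33/46 w_G3=13/46 w_R=0
total: w_G1=0 w_G3=1 w_R=33/46
asked value: 33/46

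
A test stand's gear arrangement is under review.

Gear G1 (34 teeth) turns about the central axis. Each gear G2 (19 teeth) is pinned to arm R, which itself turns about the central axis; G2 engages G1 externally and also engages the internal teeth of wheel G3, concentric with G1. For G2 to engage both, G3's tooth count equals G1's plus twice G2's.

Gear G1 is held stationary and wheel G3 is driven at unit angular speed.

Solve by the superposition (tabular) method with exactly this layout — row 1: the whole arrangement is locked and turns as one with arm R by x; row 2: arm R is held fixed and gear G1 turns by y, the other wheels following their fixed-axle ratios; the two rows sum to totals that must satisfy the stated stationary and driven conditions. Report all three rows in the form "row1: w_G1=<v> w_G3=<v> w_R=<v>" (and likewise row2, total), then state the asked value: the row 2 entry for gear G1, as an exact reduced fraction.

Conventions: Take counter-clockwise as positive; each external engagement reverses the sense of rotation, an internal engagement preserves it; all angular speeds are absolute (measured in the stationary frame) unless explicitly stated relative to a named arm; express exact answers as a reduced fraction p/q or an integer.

recognized (axles ride arm R): planetary set, 34/19/72 teeth
row 1 — lock + rotate with arm: ω_sun = ω_ring = ω_arm = x
superposition row 2 [arm held]: sun y, ring −(34/72)·y, arm 0
boundary: total ω_sun = x + y = 0 and total ω_ring = x − (34/72)·y = 1  ⇒  y = -36/53, x = 36/53
row 2 ring = −(34/72)·(-36/53) = 17/53
totals (row 1 + row 2): sun 36/53 + (-36/53) = 0, ring 36/53 + 17/53 = 1, arm 36/53 + 0 = 36/53
asked cell (row2, sun) = -36/53

row1: w_G1=36/53 w_G3=36/53 w_R=36/53
row2: w_G1=-36/53 w_G3=17/53 w_R=0
total: w_G1=0 w_G3=1 w_R=36/53
asked value: -36/53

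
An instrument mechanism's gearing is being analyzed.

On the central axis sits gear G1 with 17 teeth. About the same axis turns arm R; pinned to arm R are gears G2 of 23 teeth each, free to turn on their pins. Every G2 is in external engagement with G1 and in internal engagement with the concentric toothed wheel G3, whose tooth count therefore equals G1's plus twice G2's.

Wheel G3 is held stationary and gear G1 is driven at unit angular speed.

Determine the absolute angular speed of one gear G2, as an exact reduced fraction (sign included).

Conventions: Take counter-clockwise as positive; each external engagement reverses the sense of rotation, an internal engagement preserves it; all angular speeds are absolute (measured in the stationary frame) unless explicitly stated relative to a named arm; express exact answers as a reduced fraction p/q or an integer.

recognized (axles ride arm R): planetary set, 17/23/63 teeth
ring teeth: 17 + 2·23 = 63
17(ω_sun−ω_arm) = −63(ω_ring−ω_arm),  ω_ring = 0, ω_sun = 1
17(1−ω_arm) = −63(0−ω_arm)  ⇒  80·ω_arm = 17  ⇒  ω_arm = 17/80
sun–planet mesh: 17·(1−17/80) = −23·(ω_p−ω_arm)  ⇒  ω_p−ω_arm = -1071/1840
ω_p = 17/80 − 1071/1840 = -17/46
exact speed ratio = -17/46

-17/46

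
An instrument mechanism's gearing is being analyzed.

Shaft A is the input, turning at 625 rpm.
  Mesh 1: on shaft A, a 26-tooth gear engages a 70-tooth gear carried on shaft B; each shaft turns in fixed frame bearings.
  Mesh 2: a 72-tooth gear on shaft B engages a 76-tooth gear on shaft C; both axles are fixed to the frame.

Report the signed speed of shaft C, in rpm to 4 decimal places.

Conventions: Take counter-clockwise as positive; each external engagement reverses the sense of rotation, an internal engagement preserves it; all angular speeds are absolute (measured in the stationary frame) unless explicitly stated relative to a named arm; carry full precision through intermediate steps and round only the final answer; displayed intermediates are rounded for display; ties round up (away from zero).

topology: fixed-axis compound train — 2 meshes, A→C
mesh 1 [26T→70T]: ω = 625.0000×26/70 = 232.1429 rpm, sense flips to −
mesh 2 [72T→76T]: ω = 232.1429×72/76 = 219.9248 rpm, sense flips to +
signed output speed = +219.9248 rpm

+219.9248 rpm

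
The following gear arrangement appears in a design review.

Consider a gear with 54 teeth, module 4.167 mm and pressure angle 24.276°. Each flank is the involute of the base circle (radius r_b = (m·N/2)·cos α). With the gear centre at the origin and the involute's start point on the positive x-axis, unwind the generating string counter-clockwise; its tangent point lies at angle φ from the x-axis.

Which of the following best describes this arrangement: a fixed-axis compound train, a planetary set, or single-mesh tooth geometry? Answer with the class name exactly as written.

single-mesh tooth geometry

recognized (one wheel, involute flank): single-mesh tooth geometry, m = 4.167, N = 54
classification: single-mesh tooth geometry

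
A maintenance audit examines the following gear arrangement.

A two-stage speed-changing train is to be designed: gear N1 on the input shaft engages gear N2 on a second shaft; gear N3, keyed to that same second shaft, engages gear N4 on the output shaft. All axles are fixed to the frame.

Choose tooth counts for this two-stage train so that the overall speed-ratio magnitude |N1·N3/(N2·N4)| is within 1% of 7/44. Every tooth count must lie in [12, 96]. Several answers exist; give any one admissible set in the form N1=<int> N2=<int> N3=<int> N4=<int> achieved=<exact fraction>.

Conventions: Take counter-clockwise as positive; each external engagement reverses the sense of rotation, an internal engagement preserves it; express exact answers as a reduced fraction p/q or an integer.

2-stage fixed-axis compound train for ratio 7/44
target = 7/44 in lowest terms: an exact hit needs N1·N3 = k·7 and N2·N4 = k·44 for one integer k, every count in [12, 96]; additionally prefer no 1:1 stage (N1 ≠ N2, N3 ≠ N4)
k = 1…23: no 1:1-free in-range split of k·7 and k·44 into factor pairs; take k = 24
k = 24: N1·N3 = 168 = 12·14, N2·N4 = 1056 = 88·12
achieved = 12·14/(88·12) = 7/44; |achieved − target| = 0 ≤ 7/4400 ✓

N1=12 N2=88 N3=14 N4=12 achieved=7/44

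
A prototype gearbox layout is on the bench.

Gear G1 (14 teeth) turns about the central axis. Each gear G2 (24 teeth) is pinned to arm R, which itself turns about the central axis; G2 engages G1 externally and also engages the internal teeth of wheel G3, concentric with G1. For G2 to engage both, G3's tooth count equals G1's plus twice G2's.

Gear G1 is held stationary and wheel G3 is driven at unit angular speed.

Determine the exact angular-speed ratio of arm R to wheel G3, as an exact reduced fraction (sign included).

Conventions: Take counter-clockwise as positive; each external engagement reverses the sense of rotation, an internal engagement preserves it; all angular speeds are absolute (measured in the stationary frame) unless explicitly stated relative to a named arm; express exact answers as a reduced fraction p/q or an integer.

31/38

planetary set (14T centre, 24T on arm, 62T internal) — Willis relation
ring teeth: 14 + 2·24 = 62
14(ω_sun−ω_arm) = −62(ω_ring−ω_arm),  ω_sun = 0, ω_ring = 1
14(0−ω_arm) = −62(1−ω_arm)  ⇒  76·ω_arm = 62  ⇒  ω_arm = 31/38
ω_out/ω_in = 31/38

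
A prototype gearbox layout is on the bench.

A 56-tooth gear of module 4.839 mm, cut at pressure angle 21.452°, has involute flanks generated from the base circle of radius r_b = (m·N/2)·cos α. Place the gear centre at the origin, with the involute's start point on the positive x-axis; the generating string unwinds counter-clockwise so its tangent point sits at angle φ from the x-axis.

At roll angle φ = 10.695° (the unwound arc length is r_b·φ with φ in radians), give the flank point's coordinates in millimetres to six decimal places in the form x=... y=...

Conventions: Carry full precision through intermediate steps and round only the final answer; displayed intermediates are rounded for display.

topology: single-mesh involute geometry — m = 4.839, N = 56
pitch radius r_p = m·N/2 = 4.839·56/2 = 135.492000
base radius r_b = r_p·cos α = 135.492000·cos 21.452° = 126.105694
roll angle φ = 10.695° = 0.18666296 rad
x = r_b·(cos φ + φ·sin φ) = 128.283548
y = r_b·(sin φ − φ·cos φ) = 0.272442

x=128.283548 y=0.272442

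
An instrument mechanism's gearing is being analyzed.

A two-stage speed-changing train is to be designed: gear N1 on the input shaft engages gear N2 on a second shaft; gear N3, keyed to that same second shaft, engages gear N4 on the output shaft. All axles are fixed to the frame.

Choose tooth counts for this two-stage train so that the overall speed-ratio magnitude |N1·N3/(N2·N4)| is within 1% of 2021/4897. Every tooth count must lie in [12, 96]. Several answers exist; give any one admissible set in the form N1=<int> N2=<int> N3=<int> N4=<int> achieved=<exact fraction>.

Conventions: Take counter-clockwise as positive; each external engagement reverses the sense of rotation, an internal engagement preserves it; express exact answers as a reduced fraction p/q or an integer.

N1=43 N2=59 N3=47 N4=83 achieved=2021/4897

2-stage fixed-axis compound train for ratio 2021/4897
target = 2021/4897 in lowest terms: an exact hit needs N1·N3 = k·2021 and N2·N4 = k·4897 for one integer k, every count in [12, 96]; additionally prefer no 1:1 stage (N1 ≠ N2, N3 ≠ N4)
k = 1: N1·N3 = 2021 = 43·47, N2·N4 = 4897 = 59·83
achieved = 43·47/(59·83) = 2021/4897; |achieved − target| = 0 ≤ 2021/489700 ✓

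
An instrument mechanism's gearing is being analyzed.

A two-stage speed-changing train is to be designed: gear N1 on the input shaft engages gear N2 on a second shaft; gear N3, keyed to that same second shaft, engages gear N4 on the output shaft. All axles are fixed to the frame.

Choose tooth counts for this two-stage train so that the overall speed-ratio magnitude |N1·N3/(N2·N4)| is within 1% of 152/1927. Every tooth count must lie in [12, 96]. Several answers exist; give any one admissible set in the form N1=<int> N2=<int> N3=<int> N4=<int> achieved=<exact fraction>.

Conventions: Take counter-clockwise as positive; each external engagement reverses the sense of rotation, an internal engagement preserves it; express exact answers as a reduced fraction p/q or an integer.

topology: fixed-axis compound train — 2 stages, target 152/1927
target = 152/1927 in lowest terms: an exact hit needs N1·N3 = k·152 and N2·N4 = k·1927 for one integer k, every count in [12, 96]; additionally prefer no 1:1 stage (N1 ≠ N2, N3 ≠ N4)
k = 1: no 1:1-free in-range split of k·152 and k·1927 into factor pairs; take k = 2
k = 2: N1·N3 = 304 = 16·19, N2·N4 = 3854 = 41·94
achieved = 16·19/(41·94) = 152/1927; |achieved − target| = 0 ≤ 38/48175 ✓

N1=16 N2=41 N3=19 N4=94 achieved=152/1927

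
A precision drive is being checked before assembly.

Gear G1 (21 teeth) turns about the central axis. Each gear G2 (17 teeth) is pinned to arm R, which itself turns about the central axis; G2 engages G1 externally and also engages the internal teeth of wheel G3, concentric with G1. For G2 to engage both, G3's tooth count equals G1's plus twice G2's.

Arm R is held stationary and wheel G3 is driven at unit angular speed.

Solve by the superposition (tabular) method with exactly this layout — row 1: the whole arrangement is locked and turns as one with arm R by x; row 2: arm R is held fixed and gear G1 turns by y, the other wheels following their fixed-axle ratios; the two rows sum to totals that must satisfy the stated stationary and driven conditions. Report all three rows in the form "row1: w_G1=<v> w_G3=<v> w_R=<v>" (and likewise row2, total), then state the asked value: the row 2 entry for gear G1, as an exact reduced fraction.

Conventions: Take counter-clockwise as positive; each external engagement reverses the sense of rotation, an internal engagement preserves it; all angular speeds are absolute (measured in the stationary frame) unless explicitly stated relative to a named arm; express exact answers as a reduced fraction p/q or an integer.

row1: w_G1=0 w_G3=0 w_R=0
row2: w_G1=-55/21 w_G3=1 w_R=0
total: w_G1=-55/21 w_G3=1 w_R=0
asked value: -55/21

recognized (axles ride arm R): planetary set, 21/17/55 teeth
row 1 — lock + rotate with arm: ω_sun = ω_ring = ω_arm = x
row 2 — arm fixed, fixed-axis ratios: sun y, ring −(21/55)·y, arm 0
boundary: total ω_arm = x = 0 and total ω_ring = x − (21/55)·y = 1  ⇒  y = -55/21, x = 0
row 2 ring = −(21/55)·(-55/21) = 1
totals (row 1 + row 2): sun 0 + (-55/21) = -55/21, ring 0 + 1 = 1, arm 0 + 0 = 0
asked cell (row2, sun) = -55/21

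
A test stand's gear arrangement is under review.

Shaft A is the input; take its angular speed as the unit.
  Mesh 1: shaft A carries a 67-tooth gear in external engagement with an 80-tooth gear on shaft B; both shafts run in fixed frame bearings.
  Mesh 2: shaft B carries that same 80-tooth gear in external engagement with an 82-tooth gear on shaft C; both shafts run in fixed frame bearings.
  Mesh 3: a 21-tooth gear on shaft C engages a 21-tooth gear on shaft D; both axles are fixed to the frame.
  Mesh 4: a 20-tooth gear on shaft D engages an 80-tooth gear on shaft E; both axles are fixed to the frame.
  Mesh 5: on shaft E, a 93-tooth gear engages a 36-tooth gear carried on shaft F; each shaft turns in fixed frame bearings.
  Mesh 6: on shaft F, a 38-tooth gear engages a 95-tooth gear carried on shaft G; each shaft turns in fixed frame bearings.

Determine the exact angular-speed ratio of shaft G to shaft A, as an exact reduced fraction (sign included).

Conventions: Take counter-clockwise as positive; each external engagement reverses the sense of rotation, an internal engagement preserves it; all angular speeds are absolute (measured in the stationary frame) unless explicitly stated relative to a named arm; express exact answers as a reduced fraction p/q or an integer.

class = fixed-axis compound train [6 meshes; 6 ratios multiply, 6 sense flips]
mesh 1 [67T→80T]: running ratio 67/80, sense −
mesh 2 [80T→82T]: running ratio 67/82, sense +
mesh 3 [21T→21T]: running ratio 67/82, sense −
mesh 4 [20T→80T]: running ratio 67/328, sense +
mesh 5 [93T→36T]: running ratio 2077/3936, sense −
mesh 6 [38T→95T]: running ratio 2077/9840, sense +
ω_out/ω_in = 2077/9840

2077/9840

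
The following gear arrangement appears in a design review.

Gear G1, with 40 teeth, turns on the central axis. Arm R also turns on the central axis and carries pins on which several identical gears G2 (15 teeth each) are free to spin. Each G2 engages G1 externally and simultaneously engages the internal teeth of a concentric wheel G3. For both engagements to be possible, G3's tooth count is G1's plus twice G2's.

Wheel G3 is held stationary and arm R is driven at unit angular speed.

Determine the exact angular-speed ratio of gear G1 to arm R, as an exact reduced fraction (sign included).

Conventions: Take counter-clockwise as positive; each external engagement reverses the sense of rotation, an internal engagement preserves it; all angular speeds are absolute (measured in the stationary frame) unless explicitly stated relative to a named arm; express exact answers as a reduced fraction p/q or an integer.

planetary set (40T centre, 15T on arm, 70T internal) — Willis relation
ring teeth: 40 + 2·15 = 70
40(ω_sun−ω_arm) = −70(ω_ring−ω_arm),  ω_ring = 0, ω_arm = 1
ω_sun = 1 − (70/40)(0−1) = 11/4
ω_out/ω_in = 11/4

11/4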